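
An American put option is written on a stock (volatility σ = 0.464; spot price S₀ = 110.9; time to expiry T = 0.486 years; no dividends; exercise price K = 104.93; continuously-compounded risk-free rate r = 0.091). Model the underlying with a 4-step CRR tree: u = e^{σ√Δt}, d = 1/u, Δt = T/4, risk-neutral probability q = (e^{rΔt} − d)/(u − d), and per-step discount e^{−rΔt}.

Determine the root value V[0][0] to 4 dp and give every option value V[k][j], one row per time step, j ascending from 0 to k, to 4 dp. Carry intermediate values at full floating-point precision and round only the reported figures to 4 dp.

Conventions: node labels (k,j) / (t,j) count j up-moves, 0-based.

Δt=0.12150, u=1.17555, d=0.85067, q=0.49387, disc=e^(-rΔt)=0.98900
k=4 terminal: V=max(K-S,0) → 46.8579 24.6792 0.0000 0.0000 0.0000
k=3: j=0 S=68.2667 intr=36.6633 cont=35.5096 V=36.6633[EX]; j=1 S=94.3389 intr=10.5911 cont=12.3534 V=12.3534[hold]; j=2 S=130.3685 intr=0.0000 cont=0.0000 V=0.0000[hold]; j=3 S=180.1584 intr=0.0000 cont=0.0000 V=0.0000[hold]
k=2: j=0 S=80.2508 intr=24.6792 cont=24.3861 V=24.6792[EX]; j=1 S=110.9000 intr=0.0000 cont=6.1836 V=6.1836[hold]; j=2 S=153.2546 intr=0.0000 cont=0.0000 V=0.0000[hold]
k=1: j=0 S=94.3389 intr=10.5911 cont=15.3737 V=15.3737[hold]; j=1 S=130.3685 intr=0.0000 cont=3.0953 V=3.0953[hold]
k=0: j=0 S=110.9000 intr=0.0000 cont=9.2073 V=9.2073[hold]

price = 9.2073
tree:
9.2073
15.3737 3.0953
24.6792 6.1836 0.0000
36.6633 12.3534 0.0000 0.0000
46.8579 24.6792 0.0000 0.0000 0.0000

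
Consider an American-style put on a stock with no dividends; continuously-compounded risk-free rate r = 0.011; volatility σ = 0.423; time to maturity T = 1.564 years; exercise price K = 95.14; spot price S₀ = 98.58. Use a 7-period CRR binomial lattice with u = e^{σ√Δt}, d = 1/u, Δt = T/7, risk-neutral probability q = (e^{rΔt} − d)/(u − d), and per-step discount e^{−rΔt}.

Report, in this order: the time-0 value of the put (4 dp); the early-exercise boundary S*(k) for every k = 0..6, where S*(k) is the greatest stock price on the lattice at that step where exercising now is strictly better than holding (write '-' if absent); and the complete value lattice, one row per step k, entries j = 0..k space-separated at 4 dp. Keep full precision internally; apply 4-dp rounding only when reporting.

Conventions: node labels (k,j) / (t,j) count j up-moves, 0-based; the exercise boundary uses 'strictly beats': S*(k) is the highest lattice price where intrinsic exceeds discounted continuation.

price = 18.4263
boundary = - - - - 44.3047 54.1108 66.0875
tree:
18.4263
24.9821 10.7140
32.8541 15.7367 4.7868
41.7031 22.4871 7.7780 1.2483
50.8353 31.0463 12.4093 2.3015 0.0000
58.8644 41.0292 19.3185 4.2434 0.0000 0.0000
65.4384 50.8353 29.0525 7.8238 0.0000 0.0000 0.0000
70.8210 58.8644 41.0292 14.4251 0.0000 0.0000 0.0000 0.0000

params: Δt=0.22343 u=1.22134 d=0.81878 q=0.45629 e^(-rΔt)=0.99755
t_7 payoffs: 70.8210 58.8644 41.0292 14.4251 0.0000 0.0000 0.0000 0.0000
t_6: node(6,0) S=29.7016 payoff=65.4384 vs cont=65.2049 → 65.4384 [stop]  node(6,1) S=44.3047 payoff=50.8353 vs cont=50.6018 → 50.8353 [stop]  node(6,2) S=66.0875 payoff=29.0525 vs cont=28.8190 → 29.0525 [stop]  node(6,3) S=98.5800 payoff=0.0000 vs cont=7.8238 → 7.8238 [wait]  node(6,4) S=147.0478 payoff=0.0000 vs cont=0.0000 → 0.0000 [wait]  node(6,5) S=219.3452 payoff=0.0000 vs cont=0.0000 → 0.0000 [wait]  node(6,6) S=327.1884 payoff=0.0000 vs cont=0.0000 → 0.0000 [wait]  ⇒ S*(6)=66.0875
t_5: node(5,0) S=36.2756 payoff=58.8644 vs cont=58.6309 → 58.8644 [stop]  node(5,1) S=54.1108 payoff=41.0292 vs cont=40.7956 → 41.0292 [stop]  node(5,2) S=80.7149 payoff=14.4251 vs cont=19.3185 → 19.3185 [wait]  node(5,3) S=120.3992 payoff=0.0000 vs cont=4.2434 → 4.2434 [wait]  node(5,4) S=179.5946 payoff=0.0000 vs cont=0.0000 → 0.0000 [wait]  node(5,5) S=267.8940 payoff=0.0000 vs cont=0.0000 → 0.0000 [wait]  ⇒ S*(5)=54.1108
t_4: node(4,0) S=44.3047 payoff=50.8353 vs cont=50.6018 → 50.8353 [stop]  node(4,1) S=66.0875 payoff=29.0525 vs cont=31.0463 → 31.0463 [wait]  node(4,2) S=98.5800 payoff=0.0000 vs cont=12.4093 → 12.4093 [wait]  node(4,3) S=147.0478 payoff=0.0000 vs cont=2.3015 → 2.3015 [wait]  node(4,4) S=219.3452 payoff=0.0000 vs cont=0.0000 → 0.0000 [wait]  ⇒ S*(4)=44.3047
t_3: node(3,0) S=54.1108 payoff=41.0292 vs cont=41.7031 → 41.7031 [wait]  node(3,1) S=80.7149 payoff=14.4251 vs cont=22.4871 → 22.4871 [wait]  node(3,2) S=120.3992 payoff=0.0000 vs cont=7.7780 → 7.7780 [wait]  node(3,3) S=179.5946 payoff=0.0000 vs cont=1.2483 → 1.2483 [wait]  ⇒ S*(3)=-
t_2: node(2,0) S=66.0875 payoff=29.0525 vs cont=32.8541 → 32.8541 [wait]  node(2,1) S=98.5800 payoff=0.0000 vs cont=15.7367 → 15.7367 [wait]  node(2,2) S=147.0478 payoff=0.0000 vs cont=4.7868 → 4.7868 [wait]  ⇒ S*(2)=-
t_1: node(1,0) S=80.7149 payoff=14.4251 vs cont=24.9821 → 24.9821 [wait]  node(1,1) S=120.3992 payoff=0.0000 vs cont=10.7140 → 10.7140 [wait]  ⇒ S*(1)=-
t_0: node(0,0) S=98.5800 payoff=0.0000 vs cont=18.4263 → 18.4263 [wait]  ⇒ S*(0)=-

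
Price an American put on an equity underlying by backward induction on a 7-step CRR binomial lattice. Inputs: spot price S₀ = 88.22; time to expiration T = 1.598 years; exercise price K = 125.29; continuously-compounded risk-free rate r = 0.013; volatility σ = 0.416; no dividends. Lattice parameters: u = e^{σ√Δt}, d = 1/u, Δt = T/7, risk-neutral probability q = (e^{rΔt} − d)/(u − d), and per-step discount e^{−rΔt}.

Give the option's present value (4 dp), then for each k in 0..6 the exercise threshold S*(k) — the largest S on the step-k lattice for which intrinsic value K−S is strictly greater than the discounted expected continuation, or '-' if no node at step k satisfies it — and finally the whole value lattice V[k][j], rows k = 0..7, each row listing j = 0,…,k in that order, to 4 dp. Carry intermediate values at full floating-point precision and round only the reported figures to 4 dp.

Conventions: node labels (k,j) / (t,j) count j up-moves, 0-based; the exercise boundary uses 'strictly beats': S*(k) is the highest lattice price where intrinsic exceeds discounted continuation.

Δt=0.22829  u=1.21989  d=0.81975  q=0.45790  discount=0.99704
step 7 (expiry): payoffs max(K−S,0) = 103.3458 92.6341 76.6936 52.9721 17.6712 0.0000 0.0000 0.0000
step 6: (k=6,j=0): S=26.7695, K−S=98.5205, hold=98.1492 ⇒ V=98.5205 exercise | (k=6,j=1): S=39.8366, K−S=85.4534, hold=85.0821 ⇒ V=85.4534 exercise | (k=6,j=2): S=59.2823, K−S=66.0077, hold=65.6365 ⇒ V=66.0077 exercise | (k=6,j=3): S=88.2200, K−S=37.0700, hold=36.6987 ⇒ V=37.0700 exercise | (k=6,j=4): S=131.2832, K−S=0.0000, hold=9.5512 ⇒ V=9.5512 continue | (k=6,j=5): S=195.3671, K−S=0.0000, hold=0.0000 ⇒ V=0.0000 continue | (k=6,j=6): S=290.7326, K−S=0.0000, hold=0.0000 ⇒ V=0.0000 continue  boundary S*=88.2200
step 5: (k=5,j=0): S=32.6559, K−S=92.6341, hold=92.2628 ⇒ V=92.6341 exercise | (k=5,j=1): S=48.5964, K−S=76.6936, hold=76.3224 ⇒ V=76.6936 exercise | (k=5,j=2): S=72.3179, K−S=52.9721, hold=52.6008 ⇒ V=52.9721 exercise | (k=5,j=3): S=107.6188, K−S=17.6712, hold=24.3966 ⇒ V=24.3966 continue | (k=5,j=4): S=160.1513, K−S=0.0000, hold=5.1623 ⇒ V=5.1623 continue | (k=5,j=5): S=238.3266, K−S=0.0000, hold=0.0000 ⇒ V=0.0000 continue  boundary S*=72.3179
step 4: (k=4,j=0): S=39.8366, K−S=85.4534, hold=85.0821 ⇒ V=85.4534 exercise | (k=4,j=1): S=59.2823, K−S=66.0077, hold=65.6365 ⇒ V=66.0077 exercise | (k=4,j=2): S=88.2200, K−S=37.0700, hold=39.7692 ⇒ V=39.7692 continue | (k=4,j=3): S=131.2832, K−S=0.0000, hold=15.5430 ⇒ V=15.5430 continue | (k=4,j=4): S=195.3671, K−S=0.0000, hold=2.7902 ⇒ V=2.7902 continue  boundary S*=59.2823
step 3: (k=3,j=0): S=48.5964, K−S=76.6936, hold=76.3224 ⇒ V=76.6936 exercise | (k=3,j=1): S=72.3179, K−S=52.9721, hold=53.8331 ⇒ V=53.8331 continue | (k=3,j=2): S=107.6188, K−S=17.6712, hold=28.5910 ⇒ V=28.5910 continue | (k=3,j=3): S=160.1513, K−S=0.0000, hold=9.6748 ⇒ V=9.6748 continue  boundary S*=48.5964
step 2: (k=2,j=0): S=59.2823, K−S=66.0077, hold=66.0295 ⇒ V=66.0295 continue | (k=2,j=1): S=88.2200, K−S=37.0700, hold=42.1495 ⇒ V=42.1495 continue | (k=2,j=2): S=131.2832, K−S=0.0000, hold=19.8702 ⇒ V=19.8702 continue  boundary S*=-
step 1: (k=1,j=0): S=72.3179, K−S=52.9721, hold=54.9316 ⇒ V=54.9316 continue | (k=1,j=1): S=107.6188, K−S=17.6712, hold=31.8531 ⇒ V=31.8531 continue  boundary S*=-
step 0: (k=0,j=0): S=88.2200, K−S=37.0700, hold=44.2325 ⇒ V=44.2325 continue  boundary S*=-

price = 44.2325
boundary = - - - 48.5964 59.2823 72.3179 88.2200
tree:
44.2325
54.9316 31.8531
66.0295 42.1495 19.8702
76.6936 53.8331 28.5910 9.6748
85.4534 66.0077 39.7692 15.5430 2.7902
92.6341 76.6936 52.9721 24.3966 5.1623 0.0000
98.5205 85.4534 66.0077 37.0700 9.5512 0.0000 0.0000
103.3458 92.6341 76.6936 52.9721 17.6712 0.0000 0.0000 0.0000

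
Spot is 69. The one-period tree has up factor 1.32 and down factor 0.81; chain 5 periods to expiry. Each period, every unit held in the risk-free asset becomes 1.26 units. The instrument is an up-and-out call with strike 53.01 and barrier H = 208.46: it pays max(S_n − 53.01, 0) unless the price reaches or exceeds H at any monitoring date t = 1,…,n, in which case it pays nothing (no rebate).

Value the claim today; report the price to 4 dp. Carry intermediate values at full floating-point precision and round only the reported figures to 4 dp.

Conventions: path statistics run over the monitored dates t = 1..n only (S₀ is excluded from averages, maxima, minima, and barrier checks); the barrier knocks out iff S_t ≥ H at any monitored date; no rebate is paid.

Set p* = 0.8824 (from d < R < u); the path-dependent value is the discounted p*-expectation over all price paths.
Enumerate all 2^5 = 32 price paths (U = up ×1.32, D = down ×0.81); each path with k up-moves has probability p*^k·(1−p*)^(5−k).
DDDDD: M=55.8900, payoff=0.0000, prob=0.000023
UDDDD: M=91.0800, payoff=0.0000, prob=0.000169
DUDDD: M=73.7748, payoff=0.0000, prob=0.000169
UUDDD: M=120.2256, payoff=10.8828, prob=0.001268
DDUDD: M=59.7576, payoff=0.0000, prob=0.000169
UDUDD: M=97.3827, payoff=10.8828, prob=0.001268
DUUDD: M=97.3827, payoff=10.8828, prob=0.001268
UUUDD: M=158.6978, payoff=51.1116, prob=0.009508
DDDUD: M=55.8900, payoff=0.0000, prob=0.000169
UDDUD: M=91.0800, payoff=10.8828, prob=0.001268
DUDUD: M=78.8800, payoff=10.8828, prob=0.001268
UUDUD: M=128.5452, payoff=51.1116, prob=0.009508
DDUUD: M=78.8800, payoff=10.8828, prob=0.001268
UDUUD: M=128.5452, payoff=51.1116, prob=0.009508
DUUUD: M=128.5452, payoff=51.1116, prob=0.009508
UUUUD: M=209.4811, payoff=0.0000, prob=0.071310
DDDDU: M=55.8900, payoff=0.0000, prob=0.000169
UDDDU: M=91.0800, payoff=10.8828, prob=0.001268
DUDDU: M=73.7748, payoff=10.8828, prob=0.001268
UUDDU: M=120.2256, payoff=51.1116, prob=0.009508
DDUDU: M=63.8928, payoff=10.8828, prob=0.001268
UDUDU: M=104.1216, payoff=51.1116, prob=0.009508
DUUDU: M=104.1216, payoff=51.1116, prob=0.009508
UUUDU: M=169.6797, payoff=116.6697, prob=0.071310
DDDUU: M=63.8928, payoff=10.8828, prob=0.001268
UDDUU: M=104.1216, payoff=51.1116, prob=0.009508
DUDUU: M=104.1216, payoff=51.1116, prob=0.009508
UUDUU: M=169.6797, payoff=116.6697, prob=0.071310
DDUUU: M=104.1216, payoff=51.1116, prob=0.009508
UDUUU: M=169.6797, payoff=116.6697, prob=0.071310
DUUUU: M=169.6797, payoff=116.6697, prob=0.071310
UUUUU: M=276.5150, payoff=0.0000, prob=0.534825
Price = Σ prob·payoff / R^5 = 38.276516 / 3.175797 = 12.0526

price = 12.0526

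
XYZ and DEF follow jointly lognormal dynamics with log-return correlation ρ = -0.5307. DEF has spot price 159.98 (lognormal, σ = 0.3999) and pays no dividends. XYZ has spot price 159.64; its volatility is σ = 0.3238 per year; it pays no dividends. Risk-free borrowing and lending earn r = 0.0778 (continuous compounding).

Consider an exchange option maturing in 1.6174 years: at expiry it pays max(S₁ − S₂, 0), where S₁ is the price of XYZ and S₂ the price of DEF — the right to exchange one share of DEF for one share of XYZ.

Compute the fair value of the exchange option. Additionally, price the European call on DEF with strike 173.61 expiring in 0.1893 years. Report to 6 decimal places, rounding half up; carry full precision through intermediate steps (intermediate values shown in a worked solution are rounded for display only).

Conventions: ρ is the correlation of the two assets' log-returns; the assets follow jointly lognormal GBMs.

exchange price = 49.891401
price(DEF call K=173.61) = 6.767911

σ_eff = √(σ₁² + σ₂² − 2ρσ₁σ₂) = √(0.3238² + 0.3999² − 2·-0.5307·0.3238·0.3999) = 0.634196
d₁ = (ln(S₁/S₂) + (q₂ − q₁ + σ_eff²/2)T) / (σ_eff√T) = (ln(159.64/159.98) + (0.0 − 0.0 + 0.201102)·1.6174) / 0.806552 = 0.400638
d₂ = d₁ − σ_eff√T = 0.400638 − 0.806552 = -0.405914
N(d₁) = 0.655657,  N(d₂) = 0.342403
V = S₁·e^{−q₁T}·N(d₁) − S₂·e^{−q₂T}·N(d₂) = 104.669035 − 54.777634 = 49.891401
[vanilla: DEF call K=173.61]
σ√T = 0.3999·√0.1893 = 0.173991
d₁ = (ln(S/K) + (r+σ²/2)T) / (σ√T) = (ln(159.98/173.61) + (0.0778+0.3999²/2)·0.1893) / 0.173991 = (-0.081763 + 0.029864) / 0.173991 = -0.298283
d₂ = d₁ − σ√T = -0.298283 − 0.173991 = -0.472274
e^{−rT} = 0.985380
N(d₁) = 0.382743,  N(d₂) = 0.318365
price = S·N(d₁) − K·e^{−rT}·N(d₂) = 61.231292 − 54.463380 = 6.767911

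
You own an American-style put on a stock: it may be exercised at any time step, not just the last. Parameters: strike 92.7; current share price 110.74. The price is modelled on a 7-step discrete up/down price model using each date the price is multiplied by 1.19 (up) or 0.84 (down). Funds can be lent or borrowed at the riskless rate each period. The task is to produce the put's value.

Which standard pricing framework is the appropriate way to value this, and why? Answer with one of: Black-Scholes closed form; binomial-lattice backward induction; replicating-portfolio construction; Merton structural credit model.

Key observation: with exercise allowed before expiry on a discrete up/down model (7 steps from spot 110.74), the strike-92.7 put's value must be rolled back through the tree testing early exercise at each node.

framework: binomial-lattice backward induction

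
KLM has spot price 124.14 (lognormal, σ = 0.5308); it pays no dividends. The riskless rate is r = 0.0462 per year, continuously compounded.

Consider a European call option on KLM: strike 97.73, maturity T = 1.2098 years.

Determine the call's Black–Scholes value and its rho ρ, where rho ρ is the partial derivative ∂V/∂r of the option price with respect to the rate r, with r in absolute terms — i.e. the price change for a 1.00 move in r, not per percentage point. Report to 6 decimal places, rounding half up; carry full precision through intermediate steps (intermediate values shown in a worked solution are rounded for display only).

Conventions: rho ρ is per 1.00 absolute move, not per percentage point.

price = 43.723301
ρ = 65.355717

σ√T = 0.5308·√1.2098 = 0.583832
d₁ = (ln(S/K) + (r+σ²/2)T) / (σ√T) = (ln(124.14/97.73) + (0.0462+0.5308²/2)·1.2098) / 0.583832 = (0.239201 + 0.226323) / 0.583832 = 0.797360
d₂ = d₁ − σ√T = 0.797360 − 0.583832 = 0.213528
e^{−rT} = 0.945641
N(d₁) = 0.787379,  N(d₂) = 0.584542
Call price V = S·N(d₁) − K·e^{−rT}·N(d₂) = 97.745219 − 54.021918 = 43.723301
ρ = K·T·e^{−rT}·N(d₂) = 65.355717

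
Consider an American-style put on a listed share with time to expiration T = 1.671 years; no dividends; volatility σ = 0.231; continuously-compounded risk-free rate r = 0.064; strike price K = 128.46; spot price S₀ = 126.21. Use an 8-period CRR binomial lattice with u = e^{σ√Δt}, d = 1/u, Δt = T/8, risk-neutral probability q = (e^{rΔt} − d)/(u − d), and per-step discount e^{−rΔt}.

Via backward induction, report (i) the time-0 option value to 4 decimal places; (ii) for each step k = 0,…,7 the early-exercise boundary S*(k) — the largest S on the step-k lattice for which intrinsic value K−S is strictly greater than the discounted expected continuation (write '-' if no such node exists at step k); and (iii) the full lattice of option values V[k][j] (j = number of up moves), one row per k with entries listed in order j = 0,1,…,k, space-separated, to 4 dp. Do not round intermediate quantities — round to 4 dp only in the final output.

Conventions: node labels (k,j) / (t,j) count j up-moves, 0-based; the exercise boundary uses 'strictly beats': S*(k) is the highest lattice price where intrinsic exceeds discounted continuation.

price = 11.3009
boundary = - - 102.1865 91.9483 102.1865 91.9483 102.1865 113.5648
tree:
11.3009
17.5147 6.2318
26.2735 10.4091 2.7898
36.5117 16.8555 5.1174 0.8548
45.7242 26.2735 9.1657 1.7586 0.0978
54.0136 36.5117 15.8908 3.6028 0.2142 0.0000
61.4725 45.7242 26.2735 7.3459 0.4691 0.0000 0.0000
68.1841 54.0136 36.5117 14.8952 1.0274 0.0000 0.0000 0.0000
74.2233 61.4725 45.7242 26.2735 2.2500 0.0000 0.0000 0.0000 0.0000

Δt=0.20888  u=1.11135  d=0.89981  q=0.53725  discount=0.98672
step 8 (expiry): payoffs max(K−S,0) = 74.2233 61.4725 45.7242 26.2735 2.2500 0.0000 0.0000 0.0000 0.0000
step 7: (k=7,j=0): S=60.2759, K−S=68.1841, hold=66.4783 ⇒ V=68.1841 exercise | (k=7,j=1): S=74.4464, K−S=54.0136, hold=52.3078 ⇒ V=54.0136 exercise | (k=7,j=2): S=91.9483, K−S=36.5117, hold=34.8059 ⇒ V=36.5117 exercise | (k=7,j=3): S=113.5648, K−S=14.8952, hold=13.1894 ⇒ V=14.8952 exercise | (k=7,j=4): S=140.2632, K−S=0.0000, hold=1.0274 ⇒ V=1.0274 continue | (k=7,j=5): S=173.2383, K−S=0.0000, hold=0.0000 ⇒ V=0.0000 continue | (k=7,j=6): S=213.9656, K−S=0.0000, hold=0.0000 ⇒ V=0.0000 continue | (k=7,j=7): S=264.2676, K−S=0.0000, hold=0.0000 ⇒ V=0.0000 continue  boundary S*=113.5648
step 6: (k=6,j=0): S=66.9875, K−S=61.4725, hold=59.7667 ⇒ V=61.4725 exercise | (k=6,j=1): S=82.7358, K−S=45.7242, hold=44.0183 ⇒ V=45.7242 exercise | (k=6,j=2): S=102.1865, K−S=26.2735, hold=24.5676 ⇒ V=26.2735 exercise | (k=6,j=3): S=126.2100, K−S=2.2500, hold=7.3459 ⇒ V=7.3459 continue | (k=6,j=4): S=155.8812, K−S=0.0000, hold=0.4691 ⇒ V=0.4691 continue | (k=6,j=5): S=192.5280, K−S=0.0000, hold=0.0000 ⇒ V=0.0000 continue | (k=6,j=6): S=237.7902, K−S=0.0000, hold=0.0000 ⇒ V=0.0000 continue  boundary S*=102.1865
step 5: (k=5,j=0): S=74.4464, K−S=54.0136, hold=52.3078 ⇒ V=54.0136 exercise | (k=5,j=1): S=91.9483, K−S=36.5117, hold=34.8059 ⇒ V=36.5117 exercise | (k=5,j=2): S=113.5648, K−S=14.8952, hold=15.8908 ⇒ V=15.8908 continue | (k=5,j=3): S=140.2632, K−S=0.0000, hold=3.6028 ⇒ V=3.6028 continue | (k=5,j=4): S=173.2383, K−S=0.0000, hold=0.2142 ⇒ V=0.2142 continue | (k=5,j=5): S=213.9656, K−S=0.0000, hold=0.0000 ⇒ V=0.0000 continue  boundary S*=91.9483
step 4: (k=4,j=0): S=82.7358, K−S=45.7242, hold=44.0183 ⇒ V=45.7242 exercise | (k=4,j=1): S=102.1865, K−S=26.2735, hold=25.0954 ⇒ V=26.2735 exercise | (k=4,j=2): S=126.2100, K−S=2.2500, hold=9.1657 ⇒ V=9.1657 continue | (k=4,j=3): S=155.8812, K−S=0.0000, hold=1.7586 ⇒ V=1.7586 continue | (k=4,j=4): S=192.5280, K−S=0.0000, hold=0.0978 ⇒ V=0.0978 continue  boundary S*=102.1865
step 3: (k=3,j=0): S=91.9483, K−S=36.5117, hold=34.8059 ⇒ V=36.5117 exercise | (k=3,j=1): S=113.5648, K−S=14.8952, hold=16.8555 ⇒ V=16.8555 continue | (k=3,j=2): S=140.2632, K−S=0.0000, hold=5.1174 ⇒ V=5.1174 continue | (k=3,j=3): S=173.2383, K−S=0.0000, hold=0.8548 ⇒ V=0.8548 continue  boundary S*=91.9483
step 2: (k=2,j=0): S=102.1865, K−S=26.2735, hold=25.6068 ⇒ V=26.2735 exercise | (k=2,j=1): S=126.2100, K−S=2.2500, hold=10.4091 ⇒ V=10.4091 continue | (k=2,j=2): S=155.8812, K−S=0.0000, hold=2.7898 ⇒ V=2.7898 continue  boundary S*=102.1865
step 1: (k=1,j=0): S=113.5648, K−S=14.8952, hold=17.5147 ⇒ V=17.5147 continue | (k=1,j=1): S=140.2632, K−S=0.0000, hold=6.2318 ⇒ V=6.2318 continue  boundary S*=-
step 0: (k=0,j=0): S=126.2100, K−S=2.2500, hold=11.3009 ⇒ V=11.3009 continue  boundary S*=-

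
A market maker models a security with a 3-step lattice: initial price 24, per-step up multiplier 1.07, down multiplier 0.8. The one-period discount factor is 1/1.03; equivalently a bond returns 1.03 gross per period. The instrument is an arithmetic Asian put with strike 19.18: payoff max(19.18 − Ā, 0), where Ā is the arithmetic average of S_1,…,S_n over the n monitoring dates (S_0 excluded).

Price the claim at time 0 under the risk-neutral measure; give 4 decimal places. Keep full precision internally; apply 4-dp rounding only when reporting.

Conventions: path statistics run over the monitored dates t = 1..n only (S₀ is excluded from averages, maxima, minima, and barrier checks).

With p* = (R−d)/(u−d) = 0.8519, sum probability × payoff across the paths and divide by R^3.
Enumerate all 2^3 = 8 price paths (U = up ×1.07, D = down ×0.8); each path with k up-moves has probability p*^k·(1−p*)^(3−k).
DDD: Ā=15.6160, payoff=3.5640, prob=0.003252
UDD: Ā=20.8864, payoff=0.0000, prob=0.018696
DUD: Ā=18.7264, payoff=0.4536, prob=0.018696
UUD: Ā=25.0466, payoff=0.0000, prob=0.107504
DDU: Ā=16.9984, payoff=2.1816, prob=0.018696
UDU: Ā=22.7354, payoff=0.0000, prob=0.107504
DUU: Ā=20.5754, payoff=0.0000, prob=0.107504
UUU: Ā=27.5195, payoff=0.0000, prob=0.618148
Price = Σ prob·payoff / R^3 = 0.060857 / 1.092727 = 0.0557

price = 0.0557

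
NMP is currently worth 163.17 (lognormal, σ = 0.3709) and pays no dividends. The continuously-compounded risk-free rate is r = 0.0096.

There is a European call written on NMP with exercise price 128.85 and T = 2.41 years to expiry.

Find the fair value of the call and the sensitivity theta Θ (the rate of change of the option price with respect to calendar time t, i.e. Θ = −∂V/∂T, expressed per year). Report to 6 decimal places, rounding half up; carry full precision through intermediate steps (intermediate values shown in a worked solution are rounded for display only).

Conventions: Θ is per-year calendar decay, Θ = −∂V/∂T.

price = 54.535528
Θ = -6.603882

σ√T = 0.3709·√2.41 = 0.575792
d₁ = (ln(S/K) + (r+σ²/2)T) / (σ√T) = (ln(163.17/128.85) + (0.0096+0.3709²/2)·2.41) / 0.575792 = (0.236144 + 0.188904) / 0.575792 = 0.738197
d₂ = d₁ − σ√T = 0.738197 − 0.575792 = 0.162405
e^{−rT} = 0.977130
N(d₁) = 0.769803,  N(d₂) = 0.564507
Call price V = S·N(d₁) − K·e^{−rT}·N(d₂) = 125.608696 − 71.073168 = 54.535528
φ(d₁) = (1/√(2π))·e^{−d₁²/2} = 0.303794
Θ = −S·φ(d₁)·σ/(2√T) − r·K·e^{−rT}·N(d₂) = −5.921580 − 0.682302 = -6.603882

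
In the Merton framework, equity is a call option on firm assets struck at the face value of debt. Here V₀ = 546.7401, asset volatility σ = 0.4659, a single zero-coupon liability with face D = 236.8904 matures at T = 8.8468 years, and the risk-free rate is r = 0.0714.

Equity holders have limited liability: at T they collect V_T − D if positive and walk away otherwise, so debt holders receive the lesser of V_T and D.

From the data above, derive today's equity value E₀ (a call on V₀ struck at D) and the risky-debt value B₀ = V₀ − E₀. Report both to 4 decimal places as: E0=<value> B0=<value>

Work the structural quantities from V₀ = 546.7401 against face 236.8904:
d₁ = [ln(V₀/D) + (r + σ²/2)T] / (σ√T)
   = [ln(546.7401/236.8904) + (0.0714 + 0.5·0.4659²)·8.8468] / (0.4659·√8.8468)
   = [0.836376 + 1.591817] / 1.385753 = 1.752255
d₂ = d₁ − σ√T = 1.752255 − 1.385753 = 0.366502
N(d₁) = 0.960135,  N(d₂) = 0.643005,  e^(−rT) = 0.531708
E₀ = V₀·N(d₁) − D·e^(−rT)·N(d₂)
   = 546.7401·0.960135 − 236.8904·0.531708·0.643005 = 443.953730
B₀ = V₀ − E₀ = 546.7401 − 443.953730 = 102.786370

E0=443.9537 B0=102.7864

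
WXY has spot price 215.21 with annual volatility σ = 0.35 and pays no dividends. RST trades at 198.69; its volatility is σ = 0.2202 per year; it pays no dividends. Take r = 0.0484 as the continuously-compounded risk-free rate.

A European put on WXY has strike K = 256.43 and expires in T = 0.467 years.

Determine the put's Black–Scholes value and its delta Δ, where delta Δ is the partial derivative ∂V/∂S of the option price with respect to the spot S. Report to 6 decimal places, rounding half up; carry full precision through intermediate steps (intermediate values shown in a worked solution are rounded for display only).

price = 44.257125
Δ = -0.697974

σ√T = 0.35·√0.467 = 0.239181
d₁ = (ln(S/K) + (r+σ²/2)T) / (σ√T) = (ln(215.21/256.43) + (0.0484+0.35²/2)·0.467) / 0.239181 = (-0.175241 + 0.051207) / 0.239181 = -0.518582
d₂ = d₁ − σ√T = -0.518582 − 0.239181 = -0.757763
e^{−rT} = 0.977651
N(−d₁) = 0.697974,  N(−d₂) = 0.775703
Put price V = K·e^{−rT}·N(−d₂) − S·N(−d₁) = 194.468072 − 150.210947 = 44.257125
Δ = −N(−d₁) = -0.697974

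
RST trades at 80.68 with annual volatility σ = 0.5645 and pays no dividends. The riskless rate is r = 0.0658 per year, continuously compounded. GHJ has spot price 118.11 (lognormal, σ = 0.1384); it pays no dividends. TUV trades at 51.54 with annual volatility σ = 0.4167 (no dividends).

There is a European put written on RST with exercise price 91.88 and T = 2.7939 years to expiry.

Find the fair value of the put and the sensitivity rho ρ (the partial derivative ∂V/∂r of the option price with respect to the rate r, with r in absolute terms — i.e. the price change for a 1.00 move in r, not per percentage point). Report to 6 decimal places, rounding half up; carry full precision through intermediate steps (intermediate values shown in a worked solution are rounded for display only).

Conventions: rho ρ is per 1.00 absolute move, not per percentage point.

σ√T = 0.5645·√2.7939 = 0.943560
d₁ = (ln(S/K) + (r+σ²/2)T) / (σ√T) = (ln(80.68/91.88) + (0.0658+0.5645²/2)·2.7939) / 0.943560 = (-0.129993 + 0.628991) / 0.943560 = 0.528847
d₂ = d₁ − σ√T = 0.528847 − 0.943560 = -0.414713
e^{−rT} = 0.832070
N(−d₁) = 0.298456,  N(−d₂) = 0.660824
Put price V = K·e^{−rT}·N(−d₂) − S·N(−d₁) = 50.520390 − 24.079423 = 26.440967
ρ = −K·T·e^{−rT}·N(−d₂) = -141.148918

price = 26.440967
ρ = -141.148918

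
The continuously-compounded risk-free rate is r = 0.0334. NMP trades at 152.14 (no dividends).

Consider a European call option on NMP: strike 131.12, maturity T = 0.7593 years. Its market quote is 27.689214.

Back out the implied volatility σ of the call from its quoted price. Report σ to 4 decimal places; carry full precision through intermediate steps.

At σ = 0.2425 the Black–Scholes value reproduces the quote:
σ√T = 0.2425·√0.7593 = 0.211309
d₁ = (ln(S/K) + (r+σ²/2)T) / (σ√T) = (ln(152.14/131.12) + (0.0334+0.2425²/2)·0.7593) / 0.211309 = (0.148688 + 0.047686) / 0.211309 = 0.929324
d₂ = d₁ − σ√T = 0.929324 − 0.211309 = 0.718014
e^{−rT} = 0.974958
N(d₁) = 0.823639,  N(d₂) = 0.763626
V = S·N(d₁) − K·e^{−rT}·N(d₂) = 125.308480 − 97.619266 = 27.689214 (the observed quote) — the price is monotone increasing in volatility, hence this σ is the only solution

sigma = 0.2425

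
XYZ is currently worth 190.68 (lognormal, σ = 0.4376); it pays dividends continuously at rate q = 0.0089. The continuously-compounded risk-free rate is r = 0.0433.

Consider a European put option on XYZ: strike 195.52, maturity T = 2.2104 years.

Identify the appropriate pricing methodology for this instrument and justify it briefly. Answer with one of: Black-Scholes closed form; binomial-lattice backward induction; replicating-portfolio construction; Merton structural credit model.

framework: Black-Scholes closed form

Key observation: a European claim on XYZ (strike 195.52) — a lognormal (GBM) underlying with constant rate and volatility — has an exact closed-form value; no lattice or capital structure is involved.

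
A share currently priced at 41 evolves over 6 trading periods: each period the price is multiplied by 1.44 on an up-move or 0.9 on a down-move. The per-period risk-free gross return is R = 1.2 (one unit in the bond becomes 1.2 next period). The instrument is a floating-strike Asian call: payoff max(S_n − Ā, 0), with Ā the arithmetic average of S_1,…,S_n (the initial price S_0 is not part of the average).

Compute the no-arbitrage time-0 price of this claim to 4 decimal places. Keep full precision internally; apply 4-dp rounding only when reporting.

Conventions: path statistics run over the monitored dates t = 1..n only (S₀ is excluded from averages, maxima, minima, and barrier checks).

Set p* = 0.5556 (from d < R < u); the path-dependent value is the discounted p*-expectation over all price paths.
Enumerate all 2^6 = 64 price paths (U = up ×1.44, D = down ×0.9); each path with k up-moves has probability p*^k·(1−p*)^(6−k).
DDDDDD: Ā=28.8164, payoff=0.0000, prob=0.007707
UDDDDD: Ā=46.1062, payoff=0.0000, prob=0.009634
DUDDDD: Ā=42.4162, payoff=0.0000, prob=0.009634
UUDDDD: Ā=67.8659, payoff=0.0000, prob=0.012043
DDUDDD: Ā=39.0952, payoff=0.0000, prob=0.009634
UDUDDD: Ā=62.5523, payoff=0.0000, prob=0.012043
DUUDDD: Ā=58.8623, payoff=0.0000, prob=0.012043
UUUDDD: Ā=94.1797, payoff=0.0000, prob=0.015053
DDDUDD: Ā=36.1063, payoff=0.0000, prob=0.009634
UDDUDD: Ā=57.7701, payoff=0.0000, prob=0.012043
DUDUDD: Ā=54.0801, payoff=1.7000, prob=0.012043
UUDUDD: Ā=86.5281, payoff=2.7199, prob=0.015053
DDUUDD: Ā=50.7591, payoff=5.0210, prob=0.012043
UDUUDD: Ā=81.2145, payoff=8.0335, prob=0.015053
DUUUDD: Ā=77.5245, payoff=11.7235, prob=0.015053
UUUUDD: Ā=124.0393, payoff=18.7577, prob=0.018817
DDDDUD: Ā=33.4163, payoff=1.4462, prob=0.009634
UDDDUD: Ā=53.4661, payoff=2.3140, prob=0.012043
DUDDUD: Ā=49.7761, payoff=6.0040, prob=0.012043
UUDDUD: Ā=79.6417, payoff=9.6064, prob=0.015053
DDUDUD: Ā=46.4551, payoff=9.3250, prob=0.012043
UDUDUD: Ā=74.3281, payoff=14.9200, prob=0.015053
DUUDUD: Ā=70.6381, payoff=18.6100, prob=0.015053
UUUDUD: Ā=113.0210, payoff=29.7759, prob=0.018817
DDDUUD: Ā=43.4662, payoff=12.3139, prob=0.012043
UDDUUD: Ā=69.5459, payoff=19.7022, prob=0.015053
DUDUUD: Ā=65.8559, payoff=23.3922, prob=0.015053
UUDUUD: Ā=105.3694, payoff=37.4275, prob=0.018817
DDUUUD: Ā=62.5349, payoff=26.7132, prob=0.015053
UDUUUD: Ā=100.0558, payoff=42.7411, prob=0.018817
DUUUUD: Ā=96.3658, payoff=46.4311, prob=0.018817
UUUUUD: Ā=154.1853, payoff=74.2898, prob=0.023521
DDDDDU: Ā=30.9953, payoff=3.8672, prob=0.009634
UDDDDU: Ā=49.5925, payoff=6.1876, prob=0.012043
DUDDDU: Ā=45.9025, payoff=9.8776, prob=0.012043
UUDDDU: Ā=73.4439, payoff=15.8041, prob=0.015053
DDUDDU: Ā=42.5815, payoff=13.1986, prob=0.012043
UDUDDU: Ā=68.1303, payoff=21.1177, prob=0.015053
DUUDDU: Ā=64.4403, payoff=24.8077, prob=0.015053
UUUDDU: Ā=103.1045, payoff=39.6924, prob=0.018817
DDDUDU: Ā=39.5926, payoff=16.1875, prob=0.012043
UDDUDU: Ā=63.3481, payoff=25.9000, prob=0.015053
DUDUDU: Ā=59.6581, payoff=29.5900, prob=0.015053
UUDUDU: Ā=95.4529, payoff=47.3440, prob=0.018817
DDUUDU: Ā=56.3371, payoff=32.9110, prob=0.015053
UDUUDU: Ā=90.1393, payoff=52.6576, prob=0.018817
DUUUDU: Ā=86.4493, payoff=56.3476, prob=0.018817
UUUUDU: Ā=138.3190, payoff=90.1561, prob=0.023521
DDDDUU: Ā=36.9025, payoff=18.8775, prob=0.012043
UDDDUU: Ā=59.0441, payoff=30.2040, prob=0.015053
DUDDUU: Ā=55.3541, payoff=33.8940, prob=0.015053
UUDDUU: Ā=88.5665, payoff=54.2304, prob=0.018817
DDUDUU: Ā=52.0331, payoff=37.2150, prob=0.015053
UDUDUU: Ā=83.2529, payoff=59.5440, prob=0.018817
DUUDUU: Ā=79.5629, payoff=63.2340, prob=0.018817
UUUDUU: Ā=127.3007, payoff=101.1744, prob=0.023521
DDDUUU: Ā=49.0442, payoff=40.2039, prob=0.015053
UDDUUU: Ā=78.4707, payoff=64.3262, prob=0.018817
DUDUUU: Ā=74.7807, payoff=68.0162, prob=0.018817
UUDUUU: Ā=119.6491, payoff=108.8260, prob=0.023521
DDUUUU: Ā=71.4597, payoff=71.3372, prob=0.018817
UDUUUU: Ā=114.3355, payoff=114.1396, prob=0.023521
DUUUUU: Ā=110.6455, payoff=117.8296, prob=0.023521
UUUUUU: Ā=177.0328, payoff=188.5273, prob=0.029401
Price = Σ prob·payoff / R^6 = 41.650447 / 2.985984 = 13.9487

price = 13.9487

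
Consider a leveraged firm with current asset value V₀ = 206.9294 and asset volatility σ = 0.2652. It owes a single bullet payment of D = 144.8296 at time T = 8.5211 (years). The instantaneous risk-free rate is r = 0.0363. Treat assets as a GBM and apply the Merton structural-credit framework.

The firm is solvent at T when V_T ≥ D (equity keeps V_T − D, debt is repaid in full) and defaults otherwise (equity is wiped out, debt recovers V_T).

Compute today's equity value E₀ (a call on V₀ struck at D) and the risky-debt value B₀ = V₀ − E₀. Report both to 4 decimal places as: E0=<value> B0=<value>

Equity is a call on the firm's assets struck at D = 144.8296:
d₁ = [ln(V₀/D) + (r + σ²/2)T] / (σ√T)
   = [ln(206.9294/144.8296) + (0.0363 + 0.5·0.2652²)·8.5211] / (0.2652·√8.5211)
   = [0.356820 + 0.608965] / 0.774143 = 1.247553
d₂ = d₁ − σ√T = 1.247553 − 0.774143 = 0.473410
N(d₁) = 0.893903,  N(d₂) = 0.682039,  e^(−rT) = 0.733949
E₀ = V₀·N(d₁) − D·e^(−rT)·N(d₂)
   = 206.9294·0.893903 − 144.8296·0.733949·0.682039 = 112.475616
B₀ = V₀ − E₀ = 206.9294 − 112.475616 = 94.453784

E0=112.4756 B0=94.4538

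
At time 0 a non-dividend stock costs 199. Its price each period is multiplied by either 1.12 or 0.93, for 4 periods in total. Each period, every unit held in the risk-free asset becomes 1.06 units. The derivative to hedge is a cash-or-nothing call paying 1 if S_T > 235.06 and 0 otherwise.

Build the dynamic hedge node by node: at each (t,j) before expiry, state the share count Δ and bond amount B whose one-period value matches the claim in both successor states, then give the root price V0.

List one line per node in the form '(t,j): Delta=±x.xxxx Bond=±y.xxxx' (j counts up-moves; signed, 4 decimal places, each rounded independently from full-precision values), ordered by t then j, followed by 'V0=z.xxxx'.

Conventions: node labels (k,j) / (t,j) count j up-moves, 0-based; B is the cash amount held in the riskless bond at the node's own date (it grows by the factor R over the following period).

(0,0): Delta=0.0098 Bond=-1.4658
(1,0): Delta=0.0118 Bond=-1.9239
(1,1): Delta=0.0091 Bond=-1.3829
(2,0): Delta=0.0000 Bond=0.0000
(2,1): Delta=0.0164 Bond=-2.9806
(2,2): Delta=0.0063 Bond=-0.7667
(3,0): Delta=0.0000 Bond=0.0000
(3,1): Delta=0.0000 Bond=0.0000
(3,2): Delta=0.0227 Bond=-4.6177
(3,3): Delta=0.0000 Bond=0.9434
V0=0.4941

No-arbitrage ⇒ martingale measure with p* = (R−d)/(u−d) = 0.6842.
Expiry values: V(4,0)=0.0000, V(4,1)=0.0000, V(4,2)=0.0000, V(4,3)=1.0000, V(4,4)=1.0000
Node (3,0) S=160.0670: V=(p*·0.0000+(1−p*)·0.0000)/1.06=0.0000; Δ=(0.0000−0.0000)/(179.2751−148.8623)=0.0000; B=V−Δ·S=0.0000
Node (3,1) S=192.7689: V=(p*·0.0000+(1−p*)·0.0000)/1.06=0.0000; Δ=(0.0000−0.0000)/(215.9012−179.2751)=0.0000; B=V−Δ·S=0.0000
Node (3,2) S=232.1518: V=(p*·1.0000+(1−p*)·0.0000)/1.06=0.6455; Δ=(1.0000−0.0000)/(260.0100−215.9012)=0.0227; B=V−Δ·S=-4.6177
Node (3,3) S=279.5807: V=(p*·1.0000+(1−p*)·1.0000)/1.06=0.9434; Δ=(1.0000−1.0000)/(313.1304−260.0100)=0.0000; B=V−Δ·S=0.9434
Node (2,0) S=172.1151: V=(p*·0.0000+(1−p*)·0.0000)/1.06=0.0000; Δ=(0.0000−0.0000)/(192.7689−160.0670)=0.0000; B=V−Δ·S=0.0000
Node (2,1) S=207.2784: V=(p*·0.6455+(1−p*)·0.0000)/1.06=0.4166; Δ=(0.6455−0.0000)/(232.1518−192.7689)=0.0164; B=V−Δ·S=-2.9806
Node (2,2) S=249.6256: V=(p*·0.9434+(1−p*)·0.6455)/1.06=0.8012; Δ=(0.9434−0.6455)/(279.5807−232.1518)=0.0063; B=V−Δ·S=-0.7667
Node (1,0) S=185.0700: V=(p*·0.4166+(1−p*)·0.0000)/1.06=0.2689; Δ=(0.4166−0.0000)/(207.2784−172.1151)=0.0118; B=V−Δ·S=-1.9239
Node (1,1) S=222.8800: V=(p*·0.8012+(1−p*)·0.4166)/1.06=0.6413; Δ=(0.8012−0.4166)/(249.6256−207.2784)=0.0091; B=V−Δ·S=-1.3829
Node (0,0) S=199.0000: V=(p*·0.6413+(1−p*)·0.2689)/1.06=0.4941; Δ=(0.6413−0.2689)/(222.8800−185.0700)=0.0098; B=V−Δ·S=-1.4658
Sanity check at the root: Δ(0,0)·S0 + B(0,0) reproduces V0 = 0.4941.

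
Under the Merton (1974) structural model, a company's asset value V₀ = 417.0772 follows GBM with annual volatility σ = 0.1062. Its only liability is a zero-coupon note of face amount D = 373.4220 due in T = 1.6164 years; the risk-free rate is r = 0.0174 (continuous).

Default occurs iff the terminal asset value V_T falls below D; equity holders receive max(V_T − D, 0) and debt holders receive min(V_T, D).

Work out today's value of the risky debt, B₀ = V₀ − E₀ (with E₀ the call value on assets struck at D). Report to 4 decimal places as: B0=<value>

Apply the equity-as-call identities (strike 373.4220, horizon 1.6164 years):
d₁ = [ln(V₀/D) + (r + σ²/2)T] / (σ√T)
   = [ln(417.0772/373.4220) + (0.0174 + 0.5·0.1062²)·1.6164] / (0.1062·√1.6164)
   = [0.110562 + 0.037241] / 0.135020 = 1.094671
d₂ = d₁ − σ√T = 1.094671 − 0.135020 = 0.959651
N(d₁) = 0.863170,  N(d₂) = 0.831385,  e^(−rT) = 0.972266
E₀ = V₀·N(d₁) − D·e^(−rT)·N(d₂)
   = 417.0772·0.863170 − 373.4220·0.972266·0.831385 = 58.161176
B₀ = V₀ − E₀ = 417.0772 − 58.161176 = 358.916024

B0=358.9160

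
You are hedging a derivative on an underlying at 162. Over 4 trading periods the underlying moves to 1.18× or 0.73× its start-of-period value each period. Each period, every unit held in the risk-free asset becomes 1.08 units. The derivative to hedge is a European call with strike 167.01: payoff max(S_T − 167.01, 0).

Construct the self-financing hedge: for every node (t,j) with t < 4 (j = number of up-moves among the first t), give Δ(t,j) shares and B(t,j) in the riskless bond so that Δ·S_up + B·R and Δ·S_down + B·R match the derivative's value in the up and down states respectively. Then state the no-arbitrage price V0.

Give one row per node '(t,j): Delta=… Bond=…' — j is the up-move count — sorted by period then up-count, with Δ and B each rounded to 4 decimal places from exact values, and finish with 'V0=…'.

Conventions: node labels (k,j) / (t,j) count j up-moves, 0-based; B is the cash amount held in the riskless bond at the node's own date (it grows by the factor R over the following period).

Risk-neutral probability p* = (R−d)/(u−d) = (1.08−0.73)/(1.18−0.73) = 0.7778.
Payoffs at expiry: V(4,0)=0.0000, V(4,1)=0.0000, V(4,2)=0.0000, V(4,3)=27.2950, V(4,4)=147.0720
(3,0): S=63.0208. Δ = (V_up−V_dn)/(S_up−S_dn) = (0.0000−0.0000)/(74.3645−46.0052) = 0.0000. V = [p*·0.0000 + (1−p*)·0.0000]/1.08 = 0.0000. B = V − Δ·S = 0.0000.
(3,1): S=101.8692. Δ = (V_up−V_dn)/(S_up−S_dn) = (0.0000−0.0000)/(120.2056−74.3645) = 0.0000. V = [p*·0.0000 + (1−p*)·0.0000]/1.08 = 0.0000. B = V − Δ·S = 0.0000.
(3,2): S=164.6652. Δ = (V_up−V_dn)/(S_up−S_dn) = (27.2950−0.0000)/(194.3050−120.2056) = 0.3684. V = [p*·27.2950 + (1−p*)·0.0000]/1.08 = 19.6569. B = V − Δ·S = -40.9986.
(3,3): S=266.1712. Δ = (V_up−V_dn)/(S_up−S_dn) = (147.0720−27.2950)/(314.0820−194.3050) = 1.0000. V = [p*·147.0720 + (1−p*)·27.2950]/1.08 = 111.5323. B = V − Δ·S = -154.6389.
(2,0): S=86.3298. Δ = (V_up−V_dn)/(S_up−S_dn) = (0.0000−0.0000)/(101.8692−63.0208) = 0.0000. V = [p*·0.0000 + (1−p*)·0.0000]/1.08 = 0.0000. B = V − Δ·S = 0.0000.
(2,1): S=139.5468. Δ = (V_up−V_dn)/(S_up−S_dn) = (19.6569−0.0000)/(164.6652−101.8692) = 0.3130. V = [p*·19.6569 + (1−p*)·0.0000]/1.08 = 14.1562. B = V − Δ·S = -29.5257.
(2,2): S=225.5688. Δ = (V_up−V_dn)/(S_up−S_dn) = (111.5323−19.6569)/(266.1712−164.6652) = 0.9051. V = [p*·111.5323 + (1−p*)·19.6569]/1.08 = 84.3662. B = V − Δ·S = -119.8014.
(1,0): S=118.2600. Δ = (V_up−V_dn)/(S_up−S_dn) = (14.1562−0.0000)/(139.5468−86.3298) = 0.2660. V = [p*·14.1562 + (1−p*)·0.0000]/1.08 = 10.1948. B = V − Δ·S = -21.2634.
(1,1): S=191.1600. Δ = (V_up−V_dn)/(S_up−S_dn) = (84.3662−14.1562)/(225.5688−139.5468) = 0.8162. V = [p*·84.3662 + (1−p*)·14.1562]/1.08 = 63.6704. B = V − Δ·S = -92.3520.
(0,0): S=162.0000. Δ = (V_up−V_dn)/(S_up−S_dn) = (63.6704−10.1948)/(191.1600−118.2600) = 0.7335. V = [p*·63.6704 + (1−p*)·10.1948]/1.08 = 47.9508. B = V − Δ·S = -70.8838.
Check: Δ(0,0)·S0 + B(0,0) = 47.9508 = V0.

(0,0): Delta=0.7335 Bond=-70.8838
(1,0): Delta=0.2660 Bond=-21.2634
(1,1): Delta=0.8162 Bond=-92.3520
(2,0): Delta=0.0000 Bond=0.0000
(2,1): Delta=0.3130 Bond=-29.5257
(2,2): Delta=0.9051 Bond=-119.8014
(3,0): Delta=0.0000 Bond=0.0000
(3,1): Delta=0.0000 Bond=0.0000
(3,2): Delta=0.3684 Bond=-40.9986
(3,3): Delta=1.0000 Bond=-154.6389
V0=47.9508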